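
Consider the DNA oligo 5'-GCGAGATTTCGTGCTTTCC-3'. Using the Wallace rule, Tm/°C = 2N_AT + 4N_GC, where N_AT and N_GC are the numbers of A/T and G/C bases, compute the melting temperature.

58°C

Counting bases: T=7, G=5, A=2, C=5
AT pairs contribute 9, GC pairs contribute 10.
Tm = 4·10 + 2·9 = 40 + 18 = 58°C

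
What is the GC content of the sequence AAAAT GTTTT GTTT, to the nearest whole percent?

T=8, C=0, A=4, G=2
G+C = 2 + 0 = 2 out of 14 bases
%GC = 2/14 × 100 = 14.29% ≈ 14%

14%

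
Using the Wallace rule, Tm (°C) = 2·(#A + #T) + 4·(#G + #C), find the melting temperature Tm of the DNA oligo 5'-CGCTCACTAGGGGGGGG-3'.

60°C

Counting bases: A=2, G=9, T=2, C=4
So N_AT = 4 and N_GC = 13.
Tm = 4·13 + 2·4 = 52 + 8 = 60°C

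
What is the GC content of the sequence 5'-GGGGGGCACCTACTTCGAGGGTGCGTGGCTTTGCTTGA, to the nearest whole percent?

Base counts: C=8, T=10, A=4, G=16
G+C = 16 + 8 = 24 out of 38 bases
%GC = 24/38 × 100 = 63.16% ≈ 63%

63%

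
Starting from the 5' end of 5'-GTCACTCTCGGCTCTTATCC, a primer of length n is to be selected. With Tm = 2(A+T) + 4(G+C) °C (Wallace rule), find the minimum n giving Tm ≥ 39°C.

First 11 bases: GTCACTCTCGG → Tm = 36°C (< 39°C)
First 12 bases: GTCACTCTCGGC → Tm = 40°C (≥ 39°C)
Each additional base adds 2°C (A/T) or 4°C (G/C), so Tm is non-decreasing in n; n = 12 is the first length to reach 39°C.

n = 12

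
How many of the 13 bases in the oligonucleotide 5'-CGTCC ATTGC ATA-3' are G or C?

Base counts: A=3, C=4, G=2, T=4
G+C = 2 + 4 = 6

6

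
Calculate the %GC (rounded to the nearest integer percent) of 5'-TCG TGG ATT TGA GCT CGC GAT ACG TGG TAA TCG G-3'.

53%

Counting bases: T=10, C=6, A=6, G=12
G+C = 12 + 6 = 18 out of 34 bases
%GC = 18/34 × 100 = 52.94% ≈ 53%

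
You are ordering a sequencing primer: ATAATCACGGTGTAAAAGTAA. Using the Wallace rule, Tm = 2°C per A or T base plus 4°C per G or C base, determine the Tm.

54°C

Counting bases: C=2, G=4, A=10, T=5
A+T = 15, G+C = 6
Tm = 2×15 + 4×6 = 54°C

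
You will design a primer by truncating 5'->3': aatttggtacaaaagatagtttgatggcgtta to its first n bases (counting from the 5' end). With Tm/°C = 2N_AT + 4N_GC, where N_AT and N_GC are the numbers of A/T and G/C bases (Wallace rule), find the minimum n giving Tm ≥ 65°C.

First 25 bases: AATTTGGTACAAAAGATAGTTTGAT → Tm = 62°C (< 65°C)
First 26 bases: AATTTGGTACAAAAGATAGTTTGATG → Tm = 66°C (≥ 65°C)
Each additional base adds 2°C (A/T) or 4°C (G/C), so Tm is non-decreasing in n; n = 26 is the first length to reach 65°C.

n = 26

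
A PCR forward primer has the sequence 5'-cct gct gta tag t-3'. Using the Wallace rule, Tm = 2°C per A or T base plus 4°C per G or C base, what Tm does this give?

Base counts: A=2, G=3, C=3, T=5
So N_AT = 7 and N_GC = 6.
Tm = 4·6 + 2·7 = 24 + 14 = 38°C

38°C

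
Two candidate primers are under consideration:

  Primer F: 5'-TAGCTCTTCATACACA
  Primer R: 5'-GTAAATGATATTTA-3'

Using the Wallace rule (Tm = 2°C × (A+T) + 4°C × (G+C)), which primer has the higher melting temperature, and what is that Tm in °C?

Primer F, 44°C

Primer F: A+T=10, G+C=6 → Tm = 2(10)+4(6) = 44°C
Primer R: A+T=12, G+C=2 → Tm = 2(12)+4(2) = 32°C
44°C vs 32°C → primer F is higher.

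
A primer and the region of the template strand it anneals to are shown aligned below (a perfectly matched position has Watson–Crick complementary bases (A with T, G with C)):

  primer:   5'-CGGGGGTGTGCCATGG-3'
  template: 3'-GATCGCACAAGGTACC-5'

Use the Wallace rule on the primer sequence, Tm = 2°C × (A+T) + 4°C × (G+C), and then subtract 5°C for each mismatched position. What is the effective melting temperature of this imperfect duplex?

Primer base counts: A=1, T=3, G=9, C=3 → A+T=4, G+C=12
Perfect-match Tm = 2(4) + 4(12) = 8 + 48 = 56°C
Mismatches (positions where the bases are not complementary): 4 (at positions 2, 3, 5, 10)
Effective Tm = 56 − 4×5 = 56 − 20 = 36°C

36°C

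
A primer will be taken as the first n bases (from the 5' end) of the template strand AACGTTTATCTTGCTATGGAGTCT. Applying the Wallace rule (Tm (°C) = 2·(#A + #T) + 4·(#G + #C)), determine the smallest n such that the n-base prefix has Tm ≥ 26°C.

n = 10

First 9 bases: AACGTTTAT → Tm = 22°C (< 26°C)
First 10 bases: AACGTTTATC → Tm = 26°C (≥ 26°C)
Each additional base adds 2°C (A/T) or 4°C (G/C), so Tm is non-decreasing in n; n = 10 is the first length to reach 26°C.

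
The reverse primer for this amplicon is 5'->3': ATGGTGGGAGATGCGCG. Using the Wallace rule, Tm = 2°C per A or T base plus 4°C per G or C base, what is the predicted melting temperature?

Scanning the sequence gives G=9, A=3, T=3, C=2.
AT pairs contribute 6, GC pairs contribute 11.
Tm = 2×6 + 4×11 = 56°C

56°C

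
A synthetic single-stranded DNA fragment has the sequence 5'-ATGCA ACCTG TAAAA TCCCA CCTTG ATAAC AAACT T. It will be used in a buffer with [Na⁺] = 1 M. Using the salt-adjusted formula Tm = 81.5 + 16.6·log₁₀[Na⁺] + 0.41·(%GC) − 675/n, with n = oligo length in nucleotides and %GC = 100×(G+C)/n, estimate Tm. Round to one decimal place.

Length n = 36. Base counts: C=10, T=9, A=14, G=3
G+C = 13, so %GC = 13/36 × 100 = 36.111%
Salt term: 16.6 × (0) = 0
GC term: 0.41 × 36.111 = 14.806; length term: −675/36 = −18.75
Tm = 81.5 + (0) + 14.806 − 18.75 = 77.556 → 77.6°C

77.6°C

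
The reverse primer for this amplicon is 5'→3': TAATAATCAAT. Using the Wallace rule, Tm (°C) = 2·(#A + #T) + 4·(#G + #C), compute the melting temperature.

Counting bases: T=4, G=0, C=1, A=6
So N_AT = 10 and N_GC = 1.
Tm = 4·1 + 2·10 = 4 + 20 = 24°C

24°C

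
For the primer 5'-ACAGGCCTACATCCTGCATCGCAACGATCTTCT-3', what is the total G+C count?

17

Base counts: C=12, G=5, T=8, A=8
Total G or C: 5 + 12 = 17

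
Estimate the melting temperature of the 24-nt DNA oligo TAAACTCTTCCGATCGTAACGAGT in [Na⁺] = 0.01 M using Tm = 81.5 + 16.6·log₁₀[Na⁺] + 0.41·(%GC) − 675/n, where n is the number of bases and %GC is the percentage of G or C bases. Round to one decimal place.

37.3°C

Length n = 24. Scanning the sequence gives G=4, A=7, T=7, C=6.
G+C = 10, so %GC = 10/24 × 100 = 41.667%
Salt term: 16.6 × (-2) = -33.2
GC term: 0.41 × 41.667 = 17.083; length term: −675/24 = −28.125
Tm = 81.5 + (-33.2) + 17.083 − 28.125 = 37.258 → 37.3°C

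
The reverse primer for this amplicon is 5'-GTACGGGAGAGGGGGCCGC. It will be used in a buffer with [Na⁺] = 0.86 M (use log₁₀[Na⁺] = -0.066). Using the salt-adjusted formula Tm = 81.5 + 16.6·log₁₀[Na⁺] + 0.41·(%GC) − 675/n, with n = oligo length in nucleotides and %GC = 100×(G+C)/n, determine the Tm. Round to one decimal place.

77.2°C

Length n = 19. Scanning the sequence gives C=4, G=11, T=1, A=3.
G+C = 15, so %GC = 15/19 × 100 = 78.947%
Salt term: 16.6 × (-0.066) = -1.096
GC term: 0.41 × 78.947 = 32.368; length term: −675/19 = −35.526
Tm = 81.5 + (-1.096) + 32.368 − 35.526 = 77.246 → 77.2°C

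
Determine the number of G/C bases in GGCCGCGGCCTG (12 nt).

Scanning the sequence gives C=5, A=0, T=1, G=6.
Total G or C: 6 + 5 = 11

11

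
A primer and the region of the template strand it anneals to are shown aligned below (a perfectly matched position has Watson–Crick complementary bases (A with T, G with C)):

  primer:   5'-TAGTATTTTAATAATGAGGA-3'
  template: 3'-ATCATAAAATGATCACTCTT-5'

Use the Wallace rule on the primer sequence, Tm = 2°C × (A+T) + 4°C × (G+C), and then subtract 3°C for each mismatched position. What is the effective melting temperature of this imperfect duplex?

39°C

Primer base counts: A=8, T=8, G=4, C=0 → A+T=16, G+C=4
Perfect-match Tm = 2(16) + 4(4) = 32 + 16 = 48°C
Mismatches (positions where the bases are not complementary): 3 (at positions 11, 14, 19)
Effective Tm = 48 − 3×3 = 48 − 9 = 39°C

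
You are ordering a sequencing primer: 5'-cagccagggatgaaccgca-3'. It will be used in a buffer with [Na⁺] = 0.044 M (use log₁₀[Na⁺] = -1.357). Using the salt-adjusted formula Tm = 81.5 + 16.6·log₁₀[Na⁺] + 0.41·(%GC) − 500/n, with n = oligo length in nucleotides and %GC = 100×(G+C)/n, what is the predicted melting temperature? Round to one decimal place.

58.6°C

Length n = 19. C=6, G=6, A=6, T=1
G+C = 12, so %GC = 12/19 × 100 = 63.158%
Salt term: 16.6 × (-1.357) = -22.526
GC term: 0.41 × 63.158 = 25.895; length term: −500/19 = −26.316
Tm = 81.5 + (-22.526) + 25.895 − 26.316 = 58.553 → 58.6°C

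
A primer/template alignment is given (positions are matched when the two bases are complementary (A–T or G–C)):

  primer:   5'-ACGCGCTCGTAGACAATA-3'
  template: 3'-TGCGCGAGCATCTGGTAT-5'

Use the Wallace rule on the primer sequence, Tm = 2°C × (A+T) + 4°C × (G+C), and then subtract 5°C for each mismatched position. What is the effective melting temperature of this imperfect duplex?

49°C

Primer base counts: A=6, T=3, G=4, C=5 → A+T=9, G+C=9
Perfect-match Tm = 2(9) + 4(9) = 18 + 36 = 54°C
Mismatches (positions where the bases are not complementary): 1 (at position 15)
Effective Tm = 54 − 1×5 = 54 − 5 = 49°C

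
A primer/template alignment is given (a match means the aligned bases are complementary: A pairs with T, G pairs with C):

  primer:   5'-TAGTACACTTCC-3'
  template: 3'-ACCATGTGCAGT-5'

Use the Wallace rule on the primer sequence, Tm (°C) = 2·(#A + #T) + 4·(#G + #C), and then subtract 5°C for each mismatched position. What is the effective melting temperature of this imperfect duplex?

Primer base counts: A=3, T=4, G=1, C=4 → A+T=7, G+C=5
Perfect-match Tm = 2(7) + 4(5) = 14 + 20 = 34°C
Mismatches (positions where the bases are not complementary): 3 (at positions 2, 9, 12)
Effective Tm = 34 − 3×5 = 34 − 15 = 19°C

19°C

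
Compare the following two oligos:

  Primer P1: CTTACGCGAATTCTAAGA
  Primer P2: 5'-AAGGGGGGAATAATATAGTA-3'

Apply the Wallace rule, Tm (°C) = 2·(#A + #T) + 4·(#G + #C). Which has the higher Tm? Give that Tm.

Primer P2, 54°C

Primer P1: A+T=11, G+C=7 → Tm = 2(11)+4(7) = 50°C
Primer P2: A+T=13, G+C=7 → Tm = 2(13)+4(7) = 54°C
50°C vs 54°C → primer P2 is higher.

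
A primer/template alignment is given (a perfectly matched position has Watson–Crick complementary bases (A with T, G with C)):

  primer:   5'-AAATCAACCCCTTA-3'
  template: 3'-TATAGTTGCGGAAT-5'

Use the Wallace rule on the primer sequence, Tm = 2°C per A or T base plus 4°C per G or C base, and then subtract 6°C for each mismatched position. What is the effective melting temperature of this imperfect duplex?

26°C

Primer base counts: A=6, T=3, G=0, C=5 → A+T=9, G+C=5
Perfect-match Tm = 2(9) + 4(5) = 18 + 20 = 38°C
Mismatches (positions where the bases are not complementary): 2 (at positions 2, 9)
Effective Tm = 38 − 2×6 = 38 − 12 = 26°C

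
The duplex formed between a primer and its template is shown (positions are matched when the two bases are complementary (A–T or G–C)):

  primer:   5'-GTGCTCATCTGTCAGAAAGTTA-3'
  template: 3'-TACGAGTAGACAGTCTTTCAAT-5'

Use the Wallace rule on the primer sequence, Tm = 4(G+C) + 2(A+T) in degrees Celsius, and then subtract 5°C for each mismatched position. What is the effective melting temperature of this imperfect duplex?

57°C

Primer base counts: A=6, T=7, G=5, C=4 → A+T=13, G+C=9
Perfect-match Tm = 2(13) + 4(9) = 26 + 36 = 62°C
Mismatches (positions where the bases are not complementary): 1 (at position 1)
Effective Tm = 62 − 1×5 = 62 − 5 = 57°C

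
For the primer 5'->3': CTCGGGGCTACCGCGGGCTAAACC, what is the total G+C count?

Counting bases: C=9, T=3, G=8, A=4
Total G or C: 8 + 9 = 17

17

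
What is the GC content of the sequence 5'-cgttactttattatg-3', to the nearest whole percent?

27%

Base counts: C=2, G=2, A=3, T=8
G+C = 2 + 2 = 4 out of 15 bases
%GC = 4/15 × 100 = 26.67% ≈ 27%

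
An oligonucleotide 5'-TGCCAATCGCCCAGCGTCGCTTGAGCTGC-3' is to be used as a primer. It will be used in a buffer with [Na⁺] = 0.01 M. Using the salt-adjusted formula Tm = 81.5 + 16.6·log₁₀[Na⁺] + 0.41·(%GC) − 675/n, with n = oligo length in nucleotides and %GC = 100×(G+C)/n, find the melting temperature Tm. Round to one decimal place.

Length n = 29. Base counts: T=6, A=4, C=11, G=8
G+C = 19, so %GC = 19/29 × 100 = 65.517%
Salt term: 16.6 × (-2) = -33.2
GC term: 0.41 × 65.517 = 26.862; length term: −675/29 = −23.276
Tm = 81.5 + (-33.2) + 26.862 − 23.276 = 51.886 → 51.9°C

51.9°C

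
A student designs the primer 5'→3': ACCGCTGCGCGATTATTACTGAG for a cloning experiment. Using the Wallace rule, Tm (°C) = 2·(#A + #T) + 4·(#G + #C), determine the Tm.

Counting bases: T=6, G=6, C=6, A=5
AT pairs contribute 11, GC pairs contribute 12.
Tm = 2(11) + 4(12) = 22 + 48 = 70°C

70°C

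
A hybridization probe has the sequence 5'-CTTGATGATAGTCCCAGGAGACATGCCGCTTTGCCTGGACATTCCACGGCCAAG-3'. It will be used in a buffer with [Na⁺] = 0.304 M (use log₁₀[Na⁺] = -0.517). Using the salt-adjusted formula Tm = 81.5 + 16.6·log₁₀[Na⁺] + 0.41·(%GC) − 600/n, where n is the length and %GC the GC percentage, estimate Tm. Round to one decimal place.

Length n = 54. Scanning the sequence gives C=16, G=14, A=12, T=12.
G+C = 30, so %GC = 30/54 × 100 = 55.556%
Salt term: 16.6 × (-0.517) = -8.582
GC term: 0.41 × 55.556 = 22.778; length term: −600/54 = −11.111
Tm = 81.5 + (-8.582) + 22.778 − 11.111 = 84.585 → 84.6°C

84.6°C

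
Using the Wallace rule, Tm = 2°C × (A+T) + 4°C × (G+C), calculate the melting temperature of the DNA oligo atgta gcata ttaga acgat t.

Scanning the sequence gives A=8, G=4, C=2, T=7.
A+T = 15, G+C = 6
Tm = 4·6 + 2·15 = 24 + 30 = 54°C

54°C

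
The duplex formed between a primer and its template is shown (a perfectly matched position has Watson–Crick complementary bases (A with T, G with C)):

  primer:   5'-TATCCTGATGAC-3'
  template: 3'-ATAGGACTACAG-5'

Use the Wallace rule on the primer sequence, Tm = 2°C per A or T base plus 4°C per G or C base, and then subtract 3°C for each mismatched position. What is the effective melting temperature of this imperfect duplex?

Primer base counts: A=3, T=4, G=2, C=3 → A+T=7, G+C=5
Perfect-match Tm = 2(7) + 4(5) = 14 + 20 = 34°C
Mismatches (positions where the bases are not complementary): 1 (at position 11)
Effective Tm = 34 − 1×3 = 34 − 3 = 31°C

31°C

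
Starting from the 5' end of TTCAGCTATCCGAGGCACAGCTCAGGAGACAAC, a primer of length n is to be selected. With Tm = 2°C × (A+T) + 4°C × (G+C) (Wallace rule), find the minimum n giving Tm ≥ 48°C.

n = 16

First 15 bases: TTCAGCTATCCGAGG → Tm = 46°C (< 48°C)
First 16 bases: TTCAGCTATCCGAGGC → Tm = 50°C (≥ 48°C)
Since every base adds ≥2°C, Tm only increases with n, so the threshold is first crossed at n = 16.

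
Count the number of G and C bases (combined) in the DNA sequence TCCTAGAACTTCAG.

6

Scanning the sequence gives C=4, T=4, A=4, G=2.
Total G or C: 2 + 4 = 6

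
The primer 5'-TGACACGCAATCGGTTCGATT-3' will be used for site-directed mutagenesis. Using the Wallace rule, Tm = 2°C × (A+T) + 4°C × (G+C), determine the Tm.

62°C

Scanning the sequence gives A=5, T=6, G=5, C=5.
So N_AT = 11 and N_GC = 10.
Tm = 2(11) + 4(10) = 22 + 40 = 62°C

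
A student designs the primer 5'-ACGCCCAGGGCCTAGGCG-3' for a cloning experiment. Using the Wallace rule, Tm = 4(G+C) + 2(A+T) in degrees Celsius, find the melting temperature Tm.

64°C

Scanning the sequence gives T=1, C=7, A=3, G=7.
A+T = 4, G+C = 14
Tm = 2×4 + 4×14 = 64°C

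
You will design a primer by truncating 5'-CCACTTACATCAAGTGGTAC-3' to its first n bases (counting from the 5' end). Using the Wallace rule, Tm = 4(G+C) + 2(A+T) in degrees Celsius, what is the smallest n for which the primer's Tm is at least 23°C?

First 7 bases: CCACTTA → Tm = 20°C (< 23°C)
First 8 bases: CCACTTAC → Tm = 24°C (≥ 23°C)
Each additional base adds 2°C (A/T) or 4°C (G/C), so Tm is non-decreasing in n; n = 8 is the first length to reach 23°C.

n = 8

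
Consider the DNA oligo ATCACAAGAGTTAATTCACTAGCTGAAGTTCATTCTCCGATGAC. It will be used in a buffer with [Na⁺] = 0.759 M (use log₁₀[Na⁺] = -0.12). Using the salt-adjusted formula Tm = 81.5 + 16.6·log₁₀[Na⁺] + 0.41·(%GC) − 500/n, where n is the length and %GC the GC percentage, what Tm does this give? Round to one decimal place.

84.0°C

Length n = 44. Scanning the sequence gives C=10, T=13, G=7, A=14.
G+C = 17, so %GC = 17/44 × 100 = 38.636%
Salt term: 16.6 × (-0.12) = -1.992
GC term: 0.41 × 38.636 = 15.841; length term: −500/44 = −11.364
Tm = 81.5 + (-1.992) + 15.841 − 11.364 = 83.985 → 84.0°C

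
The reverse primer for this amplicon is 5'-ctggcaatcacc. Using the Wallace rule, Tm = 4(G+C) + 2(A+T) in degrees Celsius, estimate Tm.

T=2, G=2, A=3, C=5
So N_AT = 5 and N_GC = 7.
Tm = 4·7 + 2·5 = 28 + 10 = 38°C

38°C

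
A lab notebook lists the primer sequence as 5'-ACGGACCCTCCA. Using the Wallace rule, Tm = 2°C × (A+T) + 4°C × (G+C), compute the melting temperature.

T=1, C=6, G=2, A=3
So N_AT = 4 and N_GC = 8.
Tm = 4·8 + 2·4 = 32 + 8 = 40°C

40°C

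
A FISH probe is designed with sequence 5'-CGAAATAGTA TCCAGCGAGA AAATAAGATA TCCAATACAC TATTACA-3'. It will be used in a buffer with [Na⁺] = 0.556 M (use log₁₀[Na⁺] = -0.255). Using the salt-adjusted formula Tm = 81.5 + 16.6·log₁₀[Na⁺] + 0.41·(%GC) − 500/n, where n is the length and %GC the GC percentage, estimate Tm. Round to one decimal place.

Length n = 47. Base counts: A=22, C=9, G=6, T=10
G+C = 15, so %GC = 15/47 × 100 = 31.915%
Salt term: 16.6 × (-0.255) = -4.233
GC term: 0.41 × 31.915 = 13.085; length term: −500/47 = −10.638
Tm = 81.5 + (-4.233) + 13.085 − 10.638 = 79.714 → 79.7°C

79.7°C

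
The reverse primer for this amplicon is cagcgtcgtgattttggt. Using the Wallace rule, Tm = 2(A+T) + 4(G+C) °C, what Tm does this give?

Base counts: G=6, T=7, A=2, C=3
AT pairs contribute 9, GC pairs contribute 9.
Tm = 4·9 + 2·9 = 36 + 18 = 54°C

54°C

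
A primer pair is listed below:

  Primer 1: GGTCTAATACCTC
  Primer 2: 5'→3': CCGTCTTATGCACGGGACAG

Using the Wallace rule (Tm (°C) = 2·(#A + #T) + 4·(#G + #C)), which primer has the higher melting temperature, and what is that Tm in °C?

Primer 1: A+T=7, G+C=6 → Tm = 2(7)+4(6) = 38°C
Primer 2: A+T=8, G+C=12 → Tm = 2(8)+4(12) = 64°C
38°C vs 64°C → primer 2 is higher.

Primer 2, 64°C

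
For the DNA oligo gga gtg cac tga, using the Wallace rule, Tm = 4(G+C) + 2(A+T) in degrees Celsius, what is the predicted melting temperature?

Counting bases: T=2, C=2, A=3, G=5
A+T = 5, G+C = 7
Tm = 2(5) + 4(7) = 10 + 28 = 38°C

38°C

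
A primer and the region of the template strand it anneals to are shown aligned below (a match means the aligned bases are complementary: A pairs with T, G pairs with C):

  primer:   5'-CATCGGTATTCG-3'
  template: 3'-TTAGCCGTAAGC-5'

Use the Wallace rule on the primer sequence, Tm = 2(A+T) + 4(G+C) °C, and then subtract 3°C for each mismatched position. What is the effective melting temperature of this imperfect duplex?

30°C

Primer base counts: A=2, T=4, G=3, C=3 → A+T=6, G+C=6
Perfect-match Tm = 2(6) + 4(6) = 12 + 24 = 36°C
Mismatches (positions where the bases are not complementary): 2 (at positions 1, 7)
Effective Tm = 36 − 2×3 = 36 − 6 = 30°C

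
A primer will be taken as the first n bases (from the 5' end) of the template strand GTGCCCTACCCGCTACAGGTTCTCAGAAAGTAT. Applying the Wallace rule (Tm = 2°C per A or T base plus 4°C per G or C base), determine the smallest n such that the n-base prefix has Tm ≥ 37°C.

n = 11

First 10 bases: GTGCCCTACC → Tm = 34°C (< 37°C)
First 11 bases: GTGCCCTACCC → Tm = 38°C (≥ 37°C)
Since every base adds ≥2°C, Tm only increases with n, so the threshold is first crossed at n = 11.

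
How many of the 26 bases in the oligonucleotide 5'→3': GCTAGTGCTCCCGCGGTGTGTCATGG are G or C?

A=2, G=10, T=7, C=7
G+C = 10 + 7 = 17

17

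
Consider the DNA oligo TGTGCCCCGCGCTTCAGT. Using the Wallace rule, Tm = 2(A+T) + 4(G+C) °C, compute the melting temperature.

60°C

Counting bases: G=5, T=5, C=7, A=1
AT pairs contribute 6, GC pairs contribute 12.
Tm = 2(6) + 4(12) = 12 + 48 = 60°C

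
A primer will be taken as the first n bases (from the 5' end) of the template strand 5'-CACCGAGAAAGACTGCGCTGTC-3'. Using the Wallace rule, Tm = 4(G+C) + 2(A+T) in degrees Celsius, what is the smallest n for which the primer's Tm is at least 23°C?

First 6 bases: CACCGA → Tm = 20°C (< 23°C)
First 7 bases: CACCGAG → Tm = 24°C (≥ 23°C)
Since every base adds ≥2°C, Tm only increases with n, so the threshold is first crossed at n = 7.

n = 7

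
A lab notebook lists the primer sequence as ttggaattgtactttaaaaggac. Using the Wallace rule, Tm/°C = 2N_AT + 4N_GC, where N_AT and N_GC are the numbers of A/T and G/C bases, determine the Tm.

Counting bases: C=2, A=8, G=5, T=8
A+T = 16, G+C = 7
Tm = 4·7 + 2·16 = 28 + 32 = 60°C

60°C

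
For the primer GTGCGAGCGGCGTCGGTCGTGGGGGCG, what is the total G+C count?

22

Scanning the sequence gives G=16, A=1, T=4, C=6.
G+C = 16 + 6 = 22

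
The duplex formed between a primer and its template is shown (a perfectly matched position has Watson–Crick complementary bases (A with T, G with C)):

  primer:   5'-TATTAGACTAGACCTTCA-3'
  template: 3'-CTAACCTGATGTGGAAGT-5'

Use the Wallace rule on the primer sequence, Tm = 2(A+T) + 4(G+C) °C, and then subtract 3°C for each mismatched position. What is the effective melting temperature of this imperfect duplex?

39°C

Primer base counts: A=6, T=6, G=2, C=4 → A+T=12, G+C=6
Perfect-match Tm = 2(12) + 4(6) = 24 + 24 = 48°C
Mismatches (positions where the bases are not complementary): 3 (at positions 1, 5, 11)
Effective Tm = 48 − 3×3 = 48 − 9 = 39°C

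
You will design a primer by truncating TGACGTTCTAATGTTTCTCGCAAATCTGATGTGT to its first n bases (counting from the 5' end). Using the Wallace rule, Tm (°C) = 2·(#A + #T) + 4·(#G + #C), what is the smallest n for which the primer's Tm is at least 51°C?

First 18 bases: TGACGTTCTAATGTTTCT → Tm = 48°C (< 51°C)
First 19 bases: TGACGTTCTAATGTTTCTC → Tm = 52°C (≥ 51°C)
Each additional base adds 2°C (A/T) or 4°C (G/C), so Tm is non-decreasing in n; n = 19 is the first length to reach 51°C.

n = 19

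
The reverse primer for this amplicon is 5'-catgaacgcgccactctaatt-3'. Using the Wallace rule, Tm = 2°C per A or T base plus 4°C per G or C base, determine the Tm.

Counting bases: T=5, A=6, G=3, C=7
AT pairs contribute 11, GC pairs contribute 10.
Tm = 2(11) + 4(10) = 22 + 40 = 62°C

62°C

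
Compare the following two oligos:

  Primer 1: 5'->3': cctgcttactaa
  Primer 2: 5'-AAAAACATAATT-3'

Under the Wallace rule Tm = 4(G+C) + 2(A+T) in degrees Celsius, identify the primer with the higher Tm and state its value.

Primer 1, 34°C

Primer 1: A+T=7, G+C=5 → Tm = 2(7)+4(5) = 34°C
Primer 2: A+T=11, G+C=1 → Tm = 2(11)+4(1) = 26°C
34°C vs 26°C → primer 1 is higher.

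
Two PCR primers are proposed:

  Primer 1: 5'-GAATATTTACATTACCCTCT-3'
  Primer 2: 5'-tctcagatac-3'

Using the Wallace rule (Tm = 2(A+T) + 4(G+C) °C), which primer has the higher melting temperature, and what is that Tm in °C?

Primer 1, 52°C

Primer 1: A+T=14, G+C=6 → Tm = 2(14)+4(6) = 52°C
Primer 2: A+T=6, G+C=4 → Tm = 2(6)+4(4) = 28°C
52°C vs 28°C → primer 1 is higher.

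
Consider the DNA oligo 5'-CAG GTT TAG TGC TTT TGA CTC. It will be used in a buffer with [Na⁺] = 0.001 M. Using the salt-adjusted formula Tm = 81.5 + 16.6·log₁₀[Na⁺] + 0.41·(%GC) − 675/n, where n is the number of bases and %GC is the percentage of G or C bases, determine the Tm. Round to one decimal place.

17.1°C

Length n = 21. Counting bases: G=5, T=9, C=4, A=3
G+C = 9, so %GC = 9/21 × 100 = 42.857%
Salt term: 16.6 × (-3) = -49.8
GC term: 0.41 × 42.857 = 17.571; length term: −675/21 = −32.143
Tm = 81.5 + (-49.8) + 17.571 − 32.143 = 17.128 → 17.1°C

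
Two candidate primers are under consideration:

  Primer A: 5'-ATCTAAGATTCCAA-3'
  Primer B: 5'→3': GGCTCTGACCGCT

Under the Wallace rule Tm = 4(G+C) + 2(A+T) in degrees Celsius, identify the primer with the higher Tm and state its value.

Primer B, 44°C

Primer A: A+T=10, G+C=4 → Tm = 2(10)+4(4) = 36°C
Primer B: A+T=4, G+C=9 → Tm = 2(4)+4(9) = 44°C
36°C vs 44°C → primer B is higher.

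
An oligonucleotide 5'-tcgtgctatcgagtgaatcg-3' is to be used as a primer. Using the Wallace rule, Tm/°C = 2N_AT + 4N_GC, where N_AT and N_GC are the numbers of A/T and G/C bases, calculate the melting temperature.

60°C

Base counts: C=4, A=4, T=6, G=6
AT pairs contribute 10, GC pairs contribute 10.
Tm = 2×10 + 4×10 = 60°C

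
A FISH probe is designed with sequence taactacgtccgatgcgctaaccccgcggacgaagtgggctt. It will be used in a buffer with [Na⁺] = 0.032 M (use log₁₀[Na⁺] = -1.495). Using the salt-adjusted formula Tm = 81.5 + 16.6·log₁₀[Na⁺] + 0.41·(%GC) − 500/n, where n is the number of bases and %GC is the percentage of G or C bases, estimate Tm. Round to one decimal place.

69.2°C

Length n = 42. A=9, G=12, T=8, C=13
G+C = 25, so %GC = 25/42 × 100 = 59.524%
Salt term: 16.6 × (-1.495) = -24.817
GC term: 0.41 × 59.524 = 24.405; length term: −500/42 = −11.905
Tm = 81.5 + (-24.817) + 24.405 − 11.905 = 69.183 → 69.2°C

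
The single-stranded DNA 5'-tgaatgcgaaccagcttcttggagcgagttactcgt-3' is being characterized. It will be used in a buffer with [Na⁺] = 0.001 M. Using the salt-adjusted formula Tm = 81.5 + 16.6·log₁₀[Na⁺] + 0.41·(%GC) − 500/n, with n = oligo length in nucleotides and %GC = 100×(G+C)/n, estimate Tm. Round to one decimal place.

38.3°C

Length n = 36. Counting bases: C=8, A=8, G=10, T=10
G+C = 18, so %GC = 18/36 × 100 = 50%
Salt term: 16.6 × (-3) = -49.8
GC term: 0.41 × 50 = 20.5; length term: −500/36 = −13.889
Tm = 81.5 + (-49.8) + 20.5 − 13.889 = 38.311 → 38.3°C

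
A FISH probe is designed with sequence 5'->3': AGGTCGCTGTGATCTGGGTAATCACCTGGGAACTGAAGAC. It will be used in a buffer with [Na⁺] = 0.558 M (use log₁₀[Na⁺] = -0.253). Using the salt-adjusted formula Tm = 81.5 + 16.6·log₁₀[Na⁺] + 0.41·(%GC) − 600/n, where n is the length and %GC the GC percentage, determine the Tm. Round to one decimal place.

Length n = 40. Base counts: C=8, A=10, G=13, T=9
G+C = 21, so %GC = 21/40 × 100 = 52.5%
Salt term: 16.6 × (-0.253) = -4.2
GC term: 0.41 × 52.5 = 21.525; length term: −600/40 = −15
Tm = 81.5 + (-4.2) + 21.525 − 15 = 83.825 → 83.8°C

83.8°C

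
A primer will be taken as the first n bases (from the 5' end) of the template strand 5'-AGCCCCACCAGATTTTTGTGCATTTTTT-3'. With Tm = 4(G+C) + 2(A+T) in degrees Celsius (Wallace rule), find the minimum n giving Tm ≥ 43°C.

n = 14

First 13 bases: AGCCCCACCAGAT → Tm = 42°C (< 43°C)
First 14 bases: AGCCCCACCAGATT → Tm = 44°C (≥ 43°C)
Since every base adds ≥2°C, Tm only increases with n, so the threshold is first crossed at n = 14.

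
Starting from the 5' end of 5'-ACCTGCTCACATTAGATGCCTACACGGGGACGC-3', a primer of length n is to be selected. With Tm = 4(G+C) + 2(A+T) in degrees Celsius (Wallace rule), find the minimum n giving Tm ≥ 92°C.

First 29 bases: ACCTGCTCACATTAGATGCCTACACGGGG → Tm = 90°C (< 92°C)
First 30 bases: ACCTGCTCACATTAGATGCCTACACGGGGA → Tm = 92°C (≥ 92°C)
Each additional base adds 2°C (A/T) or 4°C (G/C), so Tm is non-decreasing in n; n = 30 is the first length to reach 92°C.

n = 30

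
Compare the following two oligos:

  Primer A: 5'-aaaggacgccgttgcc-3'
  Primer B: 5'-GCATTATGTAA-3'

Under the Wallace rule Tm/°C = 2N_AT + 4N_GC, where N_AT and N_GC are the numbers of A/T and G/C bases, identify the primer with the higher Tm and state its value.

Primer A, 52°C

Primer A: A+T=6, G+C=10 → Tm = 2(6)+4(10) = 52°C
Primer B: A+T=8, G+C=3 → Tm = 2(8)+4(3) = 28°C
52°C vs 28°C → primer A is higher.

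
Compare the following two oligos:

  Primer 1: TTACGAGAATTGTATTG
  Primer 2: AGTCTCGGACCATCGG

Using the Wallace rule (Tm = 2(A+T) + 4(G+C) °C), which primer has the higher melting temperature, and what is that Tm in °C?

Primer 2, 52°C

Primer 1: A+T=12, G+C=5 → Tm = 2(12)+4(5) = 44°C
Primer 2: A+T=6, G+C=10 → Tm = 2(6)+4(10) = 52°C
44°C vs 52°C → primer 2 is higher.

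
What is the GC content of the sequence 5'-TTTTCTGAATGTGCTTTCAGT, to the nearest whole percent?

Base counts: G=4, C=3, A=3, T=11
G+C = 4 + 3 = 7 out of 21 bases
%GC = 7/21 × 100 = 33.33% ≈ 33%

33%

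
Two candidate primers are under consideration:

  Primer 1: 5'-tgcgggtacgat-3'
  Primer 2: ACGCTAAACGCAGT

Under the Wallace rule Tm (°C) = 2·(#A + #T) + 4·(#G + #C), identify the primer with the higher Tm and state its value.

Primer 2, 42°C

Primer 1: A+T=5, G+C=7 → Tm = 2(5)+4(7) = 38°C
Primer 2: A+T=7, G+C=7 → Tm = 2(7)+4(7) = 42°C
38°C vs 42°C → primer 2 is higher.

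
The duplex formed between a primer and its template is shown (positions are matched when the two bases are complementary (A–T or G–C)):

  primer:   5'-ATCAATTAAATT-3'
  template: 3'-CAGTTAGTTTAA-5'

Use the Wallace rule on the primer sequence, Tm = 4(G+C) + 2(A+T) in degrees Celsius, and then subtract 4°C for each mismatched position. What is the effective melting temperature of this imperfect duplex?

18°C

Primer base counts: A=6, T=5, G=0, C=1 → A+T=11, G+C=1
Perfect-match Tm = 2(11) + 4(1) = 22 + 4 = 26°C
Mismatches (positions where the bases are not complementary): 2 (at positions 1, 7)
Effective Tm = 26 − 2×4 = 26 − 8 = 18°C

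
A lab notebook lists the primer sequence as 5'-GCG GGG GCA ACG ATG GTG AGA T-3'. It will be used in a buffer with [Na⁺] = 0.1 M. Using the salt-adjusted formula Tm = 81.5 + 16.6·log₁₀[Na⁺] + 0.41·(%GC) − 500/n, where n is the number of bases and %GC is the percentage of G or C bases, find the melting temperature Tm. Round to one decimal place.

68.3°C

Length n = 22. C=3, G=11, T=3, A=5
G+C = 14, so %GC = 14/22 × 100 = 63.636%
Salt term: 16.6 × (-1) = -16.6
GC term: 0.41 × 63.636 = 26.091; length term: −500/22 = −22.727
Tm = 81.5 + (-16.6) + 26.091 − 22.727 = 68.264 → 68.3°C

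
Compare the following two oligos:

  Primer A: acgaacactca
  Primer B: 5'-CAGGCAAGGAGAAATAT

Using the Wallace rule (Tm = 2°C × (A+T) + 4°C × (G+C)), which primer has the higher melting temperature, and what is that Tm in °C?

Primer B, 48°C

Primer A: A+T=6, G+C=5 → Tm = 2(6)+4(5) = 32°C
Primer B: A+T=10, G+C=7 → Tm = 2(10)+4(7) = 48°C
32°C vs 48°C → primer B is higher.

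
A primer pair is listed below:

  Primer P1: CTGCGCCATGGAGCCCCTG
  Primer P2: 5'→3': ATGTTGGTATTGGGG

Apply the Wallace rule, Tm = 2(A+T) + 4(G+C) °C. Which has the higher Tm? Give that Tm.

Primer P1, 66°C

Primer P1: A+T=5, G+C=14 → Tm = 2(5)+4(14) = 66°C
Primer P2: A+T=8, G+C=7 → Tm = 2(8)+4(7) = 44°C
66°C vs 44°C → primer P1 is higher.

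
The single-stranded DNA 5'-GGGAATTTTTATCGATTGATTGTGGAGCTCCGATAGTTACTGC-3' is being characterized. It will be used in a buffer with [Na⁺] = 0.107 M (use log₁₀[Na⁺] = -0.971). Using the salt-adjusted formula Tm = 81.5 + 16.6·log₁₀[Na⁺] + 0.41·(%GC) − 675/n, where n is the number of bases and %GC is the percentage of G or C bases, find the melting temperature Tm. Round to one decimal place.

Length n = 43. T=16, C=6, G=12, A=9
G+C = 18, so %GC = 18/43 × 100 = 41.86%
Salt term: 16.6 × (-0.971) = -16.119
GC term: 0.41 × 41.86 = 17.163; length term: −675/43 = −15.698
Tm = 81.5 + (-16.119) + 17.163 − 15.698 = 66.846 → 66.8°C

66.8°C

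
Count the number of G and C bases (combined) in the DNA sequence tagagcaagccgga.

8

Counting bases: C=3, G=5, T=1, A=5
Total G or C: 5 + 3 = 8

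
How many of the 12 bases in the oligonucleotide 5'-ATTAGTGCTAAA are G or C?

3

Scanning the sequence gives A=5, T=4, C=1, G=2.
G+C = 2 + 1 = 3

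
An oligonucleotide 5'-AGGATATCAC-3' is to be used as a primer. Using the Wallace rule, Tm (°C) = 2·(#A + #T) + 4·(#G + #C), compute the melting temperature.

28°C

Scanning the sequence gives A=4, G=2, T=2, C=2.
A+T = 6, G+C = 4
Tm = 2(6) + 4(4) = 12 + 16 = 28°C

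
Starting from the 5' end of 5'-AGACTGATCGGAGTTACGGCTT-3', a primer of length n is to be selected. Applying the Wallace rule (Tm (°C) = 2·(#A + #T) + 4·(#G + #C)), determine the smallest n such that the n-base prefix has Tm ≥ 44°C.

First 14 bases: AGACTGATCGGAGT → Tm = 42°C (< 44°C)
First 15 bases: AGACTGATCGGAGTT → Tm = 44°C (≥ 44°C)
Since every base adds ≥2°C, Tm only increases with n, so the threshold is first crossed at n = 15.

n = 15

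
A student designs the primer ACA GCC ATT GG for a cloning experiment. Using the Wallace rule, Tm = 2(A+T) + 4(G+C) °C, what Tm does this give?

T=2, C=3, G=3, A=3
A+T = 5, G+C = 6
Tm = 2×5 + 4×6 = 34°C

34°C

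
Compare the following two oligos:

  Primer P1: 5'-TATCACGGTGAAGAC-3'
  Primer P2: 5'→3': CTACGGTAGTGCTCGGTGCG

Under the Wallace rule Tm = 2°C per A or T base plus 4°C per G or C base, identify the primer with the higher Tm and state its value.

Primer P1: A+T=8, G+C=7 → Tm = 2(8)+4(7) = 44°C
Primer P2: A+T=7, G+C=13 → Tm = 2(7)+4(13) = 66°C
44°C vs 66°C → primer P2 is higher.

Primer P2, 66°C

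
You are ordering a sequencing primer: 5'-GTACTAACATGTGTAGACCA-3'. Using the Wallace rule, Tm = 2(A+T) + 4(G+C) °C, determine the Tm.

56°C

Scanning the sequence gives G=4, C=4, T=5, A=7.
So N_AT = 12 and N_GC = 8.
Tm = 4·8 + 2·12 = 32 + 24 = 56°C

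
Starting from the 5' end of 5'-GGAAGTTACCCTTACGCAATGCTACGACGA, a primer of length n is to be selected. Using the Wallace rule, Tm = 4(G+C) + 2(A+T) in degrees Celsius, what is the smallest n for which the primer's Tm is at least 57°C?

First 19 bases: GGAAGTTACCCTTACGCAA → Tm = 56°C (< 57°C)
First 20 bases: GGAAGTTACCCTTACGCAAT → Tm = 58°C (≥ 57°C)
Since every base adds ≥2°C, Tm only increases with n, so the threshold is first crossed at n = 20.

n = 20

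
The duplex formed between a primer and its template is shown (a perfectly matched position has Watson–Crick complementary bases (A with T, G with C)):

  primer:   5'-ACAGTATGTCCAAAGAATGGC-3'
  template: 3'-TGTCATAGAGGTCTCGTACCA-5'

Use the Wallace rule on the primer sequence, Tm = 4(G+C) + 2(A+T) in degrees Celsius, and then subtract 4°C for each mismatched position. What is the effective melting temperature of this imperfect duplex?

Primer base counts: A=8, T=4, G=5, C=4 → A+T=12, G+C=9
Perfect-match Tm = 2(12) + 4(9) = 24 + 36 = 60°C
Mismatches (positions where the bases are not complementary): 4 (at positions 8, 13, 16, 21)
Effective Tm = 60 − 4×4 = 60 − 16 = 44°C

44°C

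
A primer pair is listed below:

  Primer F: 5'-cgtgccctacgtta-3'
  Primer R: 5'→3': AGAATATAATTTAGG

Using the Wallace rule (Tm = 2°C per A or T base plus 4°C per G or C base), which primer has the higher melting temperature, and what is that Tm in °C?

Primer F, 44°C

Primer F: A+T=6, G+C=8 → Tm = 2(6)+4(8) = 44°C
Primer R: A+T=12, G+C=3 → Tm = 2(12)+4(3) = 36°C
44°C vs 36°C → primer F is higher.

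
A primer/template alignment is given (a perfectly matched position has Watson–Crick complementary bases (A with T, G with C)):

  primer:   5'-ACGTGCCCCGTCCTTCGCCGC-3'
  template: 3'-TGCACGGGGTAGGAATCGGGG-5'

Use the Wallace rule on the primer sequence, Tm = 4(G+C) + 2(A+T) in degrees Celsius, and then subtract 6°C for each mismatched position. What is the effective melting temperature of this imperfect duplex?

Primer base counts: A=1, T=4, G=5, C=11 → A+T=5, G+C=16
Perfect-match Tm = 2(5) + 4(16) = 10 + 64 = 74°C
Mismatches (positions where the bases are not complementary): 3 (at positions 10, 16, 20)
Effective Tm = 74 − 3×6 = 74 − 18 = 56°C

56°C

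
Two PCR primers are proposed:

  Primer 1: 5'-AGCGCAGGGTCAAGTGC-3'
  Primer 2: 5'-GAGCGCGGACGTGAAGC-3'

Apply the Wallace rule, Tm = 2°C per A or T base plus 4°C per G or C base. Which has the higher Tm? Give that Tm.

Primer 2, 58°C

Primer 1: A+T=6, G+C=11 → Tm = 2(6)+4(11) = 56°C
Primer 2: A+T=5, G+C=12 → Tm = 2(5)+4(12) = 58°C
56°C vs 58°C → primer 2 is higher.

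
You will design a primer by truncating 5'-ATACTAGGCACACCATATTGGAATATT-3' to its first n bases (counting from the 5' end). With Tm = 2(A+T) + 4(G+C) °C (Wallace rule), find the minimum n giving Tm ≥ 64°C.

n = 23

First 22 bases: ATACTAGGCACACCATATTGGA → Tm = 62°C (< 64°C)
First 23 bases: ATACTAGGCACACCATATTGGAA → Tm = 64°C (≥ 64°C)
Each additional base adds 2°C (A/T) or 4°C (G/C), so Tm is non-decreasing in n; n = 23 is the first length to reach 64°C.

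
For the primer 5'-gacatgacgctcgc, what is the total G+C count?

Scanning the sequence gives T=2, G=4, C=5, A=3.
Total G or C: 4 + 5 = 9

9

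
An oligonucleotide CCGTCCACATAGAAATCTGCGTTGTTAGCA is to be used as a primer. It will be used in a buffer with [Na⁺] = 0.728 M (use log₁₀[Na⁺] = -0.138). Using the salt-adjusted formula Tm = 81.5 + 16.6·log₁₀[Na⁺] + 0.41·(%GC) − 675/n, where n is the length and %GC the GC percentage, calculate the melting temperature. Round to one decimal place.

Length n = 30. Scanning the sequence gives A=8, T=8, G=6, C=8.
G+C = 14, so %GC = 14/30 × 100 = 46.667%
Salt term: 16.6 × (-0.138) = -2.291
GC term: 0.41 × 46.667 = 19.133; length term: −675/30 = −22.5
Tm = 81.5 + (-2.291) + 19.133 − 22.5 = 75.842 → 75.8°C

75.8°C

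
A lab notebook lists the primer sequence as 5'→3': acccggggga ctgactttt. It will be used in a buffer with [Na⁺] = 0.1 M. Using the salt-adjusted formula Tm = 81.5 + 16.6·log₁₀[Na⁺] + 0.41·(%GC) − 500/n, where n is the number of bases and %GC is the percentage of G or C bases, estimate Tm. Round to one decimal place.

62.3°C

Length n = 19. G=6, A=3, C=5, T=5
G+C = 11, so %GC = 11/19 × 100 = 57.895%
Salt term: 16.6 × (-1) = -16.6
GC term: 0.41 × 57.895 = 23.737; length term: −500/19 = −26.316
Tm = 81.5 + (-16.6) + 23.737 − 26.316 = 62.321 → 62.3°C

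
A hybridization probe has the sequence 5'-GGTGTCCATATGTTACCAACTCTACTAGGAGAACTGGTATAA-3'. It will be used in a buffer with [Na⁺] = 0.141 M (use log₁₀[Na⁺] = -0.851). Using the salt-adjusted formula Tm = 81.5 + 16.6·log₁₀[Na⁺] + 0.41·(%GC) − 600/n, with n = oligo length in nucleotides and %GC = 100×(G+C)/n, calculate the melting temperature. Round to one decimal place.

Length n = 42. Counting bases: C=8, G=9, T=12, A=13
G+C = 17, so %GC = 17/42 × 100 = 40.476%
Salt term: 16.6 × (-0.851) = -14.127
GC term: 0.41 × 40.476 = 16.595; length term: −600/42 = −14.286
Tm = 81.5 + (-14.127) + 16.595 − 14.286 = 69.682 → 69.7°C

69.7°C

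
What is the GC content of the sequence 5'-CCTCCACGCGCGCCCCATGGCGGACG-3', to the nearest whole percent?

81%

Counting bases: A=3, C=13, T=2, G=8
G+C = 8 + 13 = 21 out of 26 bases
%GC = 21/26 × 100 = 80.77% ≈ 81%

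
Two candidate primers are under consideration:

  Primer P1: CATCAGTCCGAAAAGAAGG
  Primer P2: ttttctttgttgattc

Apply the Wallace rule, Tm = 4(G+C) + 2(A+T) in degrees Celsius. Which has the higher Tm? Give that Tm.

Primer P1, 56°C

Primer P1: A+T=10, G+C=9 → Tm = 2(10)+4(9) = 56°C
Primer P2: A+T=12, G+C=4 → Tm = 2(12)+4(4) = 40°C
56°C vs 40°C → primer P1 is higher.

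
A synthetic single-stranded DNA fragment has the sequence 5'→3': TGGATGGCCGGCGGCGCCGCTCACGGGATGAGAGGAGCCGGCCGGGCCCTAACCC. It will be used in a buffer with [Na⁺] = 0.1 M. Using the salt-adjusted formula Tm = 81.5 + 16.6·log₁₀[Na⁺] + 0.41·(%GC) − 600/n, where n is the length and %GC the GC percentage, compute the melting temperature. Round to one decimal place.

85.3°C

Length n = 55. Counting bases: C=19, G=23, T=5, A=8
G+C = 42, so %GC = 42/55 × 100 = 76.364%
Salt term: 16.6 × (-1) = -16.6
GC term: 0.41 × 76.364 = 31.309; length term: −600/55 = −10.909
Tm = 81.5 + (-16.6) + 31.309 − 10.909 = 85.3 → 85.3°C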